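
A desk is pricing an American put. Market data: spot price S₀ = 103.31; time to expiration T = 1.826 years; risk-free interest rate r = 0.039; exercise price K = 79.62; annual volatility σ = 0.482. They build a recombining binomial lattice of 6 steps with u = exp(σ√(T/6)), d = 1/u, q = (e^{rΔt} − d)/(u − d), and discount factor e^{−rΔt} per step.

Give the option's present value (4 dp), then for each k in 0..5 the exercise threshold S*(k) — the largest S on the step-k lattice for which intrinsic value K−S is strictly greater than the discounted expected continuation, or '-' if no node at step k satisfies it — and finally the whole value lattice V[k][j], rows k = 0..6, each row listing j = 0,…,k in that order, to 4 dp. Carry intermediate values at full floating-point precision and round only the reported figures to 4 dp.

price = 11.8553
boundary = - - - - 35.6634 46.5268
tree:
11.8553
17.3540 5.6086
24.6475 9.1108 1.5790
33.7087 14.4874 2.9378 0.0000
43.9566 22.3706 5.4659 0.0000 0.0000
52.2835 33.0932 10.1696 0.0000 0.0000 0.0000
58.6662 43.9566 18.9208 0.0000 0.0000 0.0000 0.0000

Δt=0.30433, u=1.30461, d=0.76651, q=0.45610, disc=e^(-rΔt)=0.98820
k=6 terminal: V=max(K-S,0) → 58.6662 43.9566 18.9208 0.0000 0.0000 0.0000 0.0000
k=5: j=0 S=27.3365 intr=52.2835 cont=51.3441 V=52.2835[EX]; j=1 S=46.5268 intr=33.0932 cont=32.1538 V=33.0932[EX]; j=2 S=79.1886 intr=0.4314 cont=10.1696 V=10.1696[hold]; j=3 S=134.7790 intr=0.0000 cont=0.0000 V=0.0000[hold]; j=4 S=229.3939 intr=0.0000 cont=0.0000 V=0.0000[hold]; j=5 S=390.4285 intr=0.0000 cont=0.0000 V=0.0000[hold]  S*(5)=46.5268
k=4: j=0 S=35.6634 intr=43.9566 cont=43.0171 V=43.9566[EX]; j=1 S=60.6992 intr=18.9208 cont=22.3706 V=22.3706[hold]; j=2 S=103.3100 intr=0.0000 cont=5.4659 V=5.4659[hold]; j=3 S=175.8337 intr=0.0000 cont=0.0000 V=0.0000[hold]; j=4 S=299.2689 intr=0.0000 cont=0.0000 V=0.0000[hold]  S*(4)=35.6634
k=3: j=0 S=46.5268 intr=33.0932 cont=33.7087 V=33.7087[hold]; j=1 S=79.1886 intr=0.4314 cont=14.4874 V=14.4874[hold]; j=2 S=134.7790 intr=0.0000 cont=2.9378 V=2.9378[hold]; j=3 S=229.3939 intr=0.0000 cont=0.0000 V=0.0000[hold]  S*(3)=-
k=2: j=0 S=60.6992 intr=18.9208 cont=24.6475 V=24.6475[hold]; j=1 S=103.3100 intr=0.0000 cont=9.1108 V=9.1108[hold]; j=2 S=175.8337 intr=0.0000 cont=1.5790 V=1.5790[hold]  S*(2)=-
k=1: j=0 S=79.1886 intr=0.4314 cont=17.3540 V=17.3540[hold]; j=1 S=134.7790 intr=0.0000 cont=5.6086 V=5.6086[hold]  S*(1)=-
k=0: j=0 S=103.3100 intr=0.0000 cont=11.8553 V=11.8553[hold]  S*(0)=-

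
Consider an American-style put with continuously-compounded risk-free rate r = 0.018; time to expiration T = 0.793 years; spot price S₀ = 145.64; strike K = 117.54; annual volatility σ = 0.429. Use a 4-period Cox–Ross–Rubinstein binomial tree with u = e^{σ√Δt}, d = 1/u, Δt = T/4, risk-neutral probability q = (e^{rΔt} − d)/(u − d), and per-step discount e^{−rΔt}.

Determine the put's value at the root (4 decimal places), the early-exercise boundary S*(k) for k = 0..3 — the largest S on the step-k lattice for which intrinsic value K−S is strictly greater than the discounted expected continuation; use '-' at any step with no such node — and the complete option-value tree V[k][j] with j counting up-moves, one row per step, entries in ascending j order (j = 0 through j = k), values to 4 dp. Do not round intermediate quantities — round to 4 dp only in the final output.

price = 9.3319
boundary = - - - 82.1131
tree:
9.3319
14.9960 2.8001
23.4800 5.2203 0.0000
35.4269 9.7323 0.0000 0.0000
49.7046 18.1441 0.0000 0.0000 0.0000

Δt=0.19825, u=1.21048, d=0.82612, q=0.46169, disc=e^(-rΔt)=0.99644
k=4 terminal: V=max(K-S,0) → 49.7046 18.1441 0.0000 0.0000 0.0000
k=3: j=0 S=82.1131 intr=35.4269 cont=35.0082 V=35.4269[EX]; j=1 S=120.3163 intr=0.0000 cont=9.7323 V=9.7323[hold]; j=2 S=176.2937 intr=0.0000 cont=0.0000 V=0.0000[hold]; j=3 S=258.3146 intr=0.0000 cont=0.0000 V=0.0000[hold]  S*(3)=82.1131
k=2: j=0 S=99.3959 intr=18.1441 cont=23.4800 V=23.4800[hold]; j=1 S=145.6400 intr=0.0000 cont=5.2203 V=5.2203[hold]; j=2 S=213.3992 intr=0.0000 cont=0.0000 V=0.0000[hold]  S*(2)=-
k=1: j=0 S=120.3163 intr=0.0000 cont=14.9960 V=14.9960[hold]; j=1 S=176.2937 intr=0.0000 cont=2.8001 V=2.8001[hold]  S*(1)=-
k=0: j=0 S=145.6400 intr=0.0000 cont=9.3319 V=9.3319[hold]  S*(0)=-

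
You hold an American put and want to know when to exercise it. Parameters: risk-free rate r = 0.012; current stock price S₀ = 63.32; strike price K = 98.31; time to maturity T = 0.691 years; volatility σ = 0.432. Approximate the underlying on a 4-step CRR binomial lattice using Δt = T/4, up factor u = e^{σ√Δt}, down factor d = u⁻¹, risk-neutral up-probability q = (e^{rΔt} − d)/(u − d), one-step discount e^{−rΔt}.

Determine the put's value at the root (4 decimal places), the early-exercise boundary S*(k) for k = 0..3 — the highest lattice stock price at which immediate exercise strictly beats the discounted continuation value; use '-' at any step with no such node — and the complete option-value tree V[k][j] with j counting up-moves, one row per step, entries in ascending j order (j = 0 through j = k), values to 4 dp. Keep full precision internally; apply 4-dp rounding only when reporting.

price = 36.0425
boundary = - 52.9130 63.3200 75.7739
tree:
36.0425
45.3970 25.2667
54.0936 34.9900 14.0109
61.3609 45.3970 22.5361 4.1056
67.4337 54.0936 34.9900 7.6327 0.0000

Δt=0.17275, u=1.19668, d=0.83564, q=0.46098, disc=e^(-rΔt)=0.99793
k=4 terminal: V=max(K-S,0) → 67.4337 54.0936 34.9900 7.6327 0.0000
k=3: j=0 S=36.9491 intr=61.3609 cont=61.1573 V=61.3609[EX]; j=1 S=52.9130 intr=45.3970 cont=45.1935 V=45.3970[EX]; j=2 S=75.7739 intr=22.5361 cont=22.3325 V=22.5361[EX]; j=3 S=108.5120 intr=0.0000 cont=4.1056 V=4.1056[hold]  S*(3)=75.7739
k=2: j=0 S=44.2164 intr=54.0936 cont=53.8900 V=54.0936[EX]; j=1 S=63.3200 intr=34.9900 cont=34.7864 V=34.9900[EX]; j=2 S=90.6773 intr=7.6327 cont=14.0109 V=14.0109[hold]  S*(2)=63.3200
k=1: j=0 S=52.9130 intr=45.3970 cont=45.1935 V=45.3970[EX]; j=1 S=75.7739 intr=22.5361 cont=25.2667 V=25.2667[hold]  S*(1)=52.9130
k=0: j=0 S=63.3200 intr=34.9900 cont=36.0425 V=36.0425[hold]  S*(0)=-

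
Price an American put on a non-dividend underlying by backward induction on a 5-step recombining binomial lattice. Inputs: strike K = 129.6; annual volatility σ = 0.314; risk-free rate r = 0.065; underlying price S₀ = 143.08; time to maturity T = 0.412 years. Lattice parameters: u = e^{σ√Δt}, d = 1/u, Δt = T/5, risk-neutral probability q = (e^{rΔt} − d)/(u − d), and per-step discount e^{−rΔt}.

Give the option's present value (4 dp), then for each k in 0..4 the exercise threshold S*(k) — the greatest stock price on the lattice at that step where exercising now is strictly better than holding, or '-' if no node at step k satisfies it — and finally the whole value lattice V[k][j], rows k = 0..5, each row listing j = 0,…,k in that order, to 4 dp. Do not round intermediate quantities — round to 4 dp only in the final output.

params: Δt=0.08240 u=1.09432 d=0.91381 q=0.50723 e^(-rΔt)=0.99466
t_5 payoffs: 38.4297 20.4199 0.0000 0.0000 0.0000 0.0000
t_4: node(4,0) S=99.7697 payoff=29.8303 vs cont=29.1381 → 29.8303 [stop]  node(4,1) S=119.4782 payoff=10.1218 vs cont=10.0085 → 10.1218 [stop]  node(4,2) S=143.0800 payoff=0.0000 vs cont=0.0000 → 0.0000 [wait]  node(4,3) S=171.3441 payoff=0.0000 vs cont=0.0000 → 0.0000 [wait]  node(4,4) S=205.1915 payoff=0.0000 vs cont=0.0000 → 0.0000 [wait]  ⇒ S*(4)=119.4782
t_3: node(3,0) S=109.1801 payoff=20.4199 vs cont=19.7276 → 20.4199 [stop]  node(3,1) S=130.7476 payoff=0.0000 vs cont=4.9611 → 4.9611 [wait]  node(3,2) S=156.5756 payoff=0.0000 vs cont=0.0000 → 0.0000 [wait]  node(3,3) S=187.5056 payoff=0.0000 vs cont=0.0000 → 0.0000 [wait]  ⇒ S*(3)=109.1801
t_2: node(2,0) S=119.4782 payoff=10.1218 vs cont=12.5115 → 12.5115 [wait]  node(2,1) S=143.0800 payoff=0.0000 vs cont=2.4316 → 2.4316 [wait]  node(2,2) S=171.3441 payoff=0.0000 vs cont=0.0000 → 0.0000 [wait]  ⇒ S*(2)=-
t_1: node(1,0) S=130.7476 payoff=0.0000 vs cont=7.3591 → 7.3591 [wait]  node(1,1) S=156.5756 payoff=0.0000 vs cont=1.1918 → 1.1918 [wait]  ⇒ S*(1)=-
t_0: node(0,0) S=143.0800 payoff=0.0000 vs cont=4.2083 → 4.2083 [wait]  ⇒ S*(0)=-

price = 4.2083
boundary = - - - 109.1801 119.4782
tree:
4.2083
7.3591 1.1918
12.5115 2.4316 0.0000
20.4199 4.9611 0.0000 0.0000
29.8303 10.1218 0.0000 0.0000 0.0000
38.4297 20.4199 0.0000 0.0000 0.0000 0.0000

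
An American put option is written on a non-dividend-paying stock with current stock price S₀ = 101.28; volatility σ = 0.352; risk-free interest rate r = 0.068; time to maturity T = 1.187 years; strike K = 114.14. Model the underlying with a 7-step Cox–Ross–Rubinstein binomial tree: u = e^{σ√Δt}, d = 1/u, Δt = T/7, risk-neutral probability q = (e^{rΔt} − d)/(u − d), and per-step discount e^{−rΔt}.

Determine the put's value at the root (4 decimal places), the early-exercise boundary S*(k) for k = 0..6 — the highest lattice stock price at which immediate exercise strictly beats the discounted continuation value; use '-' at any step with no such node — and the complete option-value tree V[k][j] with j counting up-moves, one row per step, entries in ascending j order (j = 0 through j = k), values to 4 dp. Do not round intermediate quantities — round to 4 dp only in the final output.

price = 19.3313
boundary = - - 75.7917 65.5647 75.7917 87.6138 75.7917
tree:
19.3313
27.7366 11.4943
38.3483 17.9190 5.4284
48.5753 26.8774 9.5046 1.5369
57.4222 38.3483 16.1935 3.1326 0.0000
65.0754 48.5753 26.5262 6.3850 0.0000 0.0000
71.6959 57.4222 38.3483 13.0142 0.0000 0.0000 0.0000
77.4231 65.0754 48.5753 26.5262 0.0000 0.0000 0.0000 0.0000

Δt=0.16957, u=1.15598, d=0.86507, q=0.50369, disc=e^(-rΔt)=0.98854
k=7 terminal: V=max(K-S,0) → 77.4231 65.0754 48.5753 26.5262 0.0000 0.0000 0.0000 0.0000
k=6: j=0 S=42.4441 intr=71.6959 cont=70.3873 V=71.6959[EX]; j=1 S=56.7178 intr=57.4222 cont=56.1136 V=57.4222[EX]; j=2 S=75.7917 intr=38.3483 cont=37.0398 V=38.3483[EX]; j=3 S=101.2800 intr=12.8600 cont=13.0142 V=13.0142[hold]; j=4 S=135.3399 intr=0.0000 cont=0.0000 V=0.0000[hold]; j=5 S=180.8540 intr=0.0000 cont=0.0000 V=0.0000[hold]; j=6 S=241.6742 intr=0.0000 cont=0.0000 V=0.0000[hold]  S*(6)=75.7917
k=5: j=0 S=49.0646 intr=65.0754 cont=63.7668 V=65.0754[EX]; j=1 S=65.5647 intr=48.5753 cont=47.2667 V=48.5753[EX]; j=2 S=87.6138 intr=26.5262 cont=25.2944 V=26.5262[EX]; j=3 S=117.0779 intr=0.0000 cont=6.3850 V=6.3850[hold]; j=4 S=156.4505 intr=0.0000 cont=0.0000 V=0.0000[hold]; j=5 S=209.0640 intr=0.0000 cont=0.0000 V=0.0000[hold]  S*(5)=87.6138
k=4: j=0 S=56.7178 intr=57.4222 cont=56.1136 V=57.4222[EX]; j=1 S=75.7917 intr=38.3483 cont=37.0398 V=38.3483[EX]; j=2 S=101.2800 intr=12.8600 cont=16.1935 V=16.1935[hold]; j=3 S=135.3399 intr=0.0000 cont=3.1326 V=3.1326[hold]; j=4 S=180.8540 intr=0.0000 cont=0.0000 V=0.0000[hold]  S*(4)=75.7917
k=3: j=0 S=65.5647 intr=48.5753 cont=47.2667 V=48.5753[EX]; j=1 S=87.6138 intr=26.5262 cont=26.8774 V=26.8774[hold]; j=2 S=117.0779 intr=0.0000 cont=9.5046 V=9.5046[hold]; j=3 S=156.4505 intr=0.0000 cont=1.5369 V=1.5369[hold]  S*(3)=65.5647
k=2: j=0 S=75.7917 intr=38.3483 cont=37.2146 V=38.3483[EX]; j=1 S=101.2800 intr=12.8600 cont=17.9190 V=17.9190[hold]; j=2 S=135.3399 intr=0.0000 cont=5.4284 V=5.4284[hold]  S*(2)=75.7917
k=1: j=0 S=87.6138 intr=26.5262 cont=27.7366 V=27.7366[hold]; j=1 S=117.0779 intr=0.0000 cont=11.4943 V=11.4943[hold]  S*(1)=-
k=0: j=0 S=101.2800 intr=12.8600 cont=19.3313 V=19.3313[hold]  S*(0)=-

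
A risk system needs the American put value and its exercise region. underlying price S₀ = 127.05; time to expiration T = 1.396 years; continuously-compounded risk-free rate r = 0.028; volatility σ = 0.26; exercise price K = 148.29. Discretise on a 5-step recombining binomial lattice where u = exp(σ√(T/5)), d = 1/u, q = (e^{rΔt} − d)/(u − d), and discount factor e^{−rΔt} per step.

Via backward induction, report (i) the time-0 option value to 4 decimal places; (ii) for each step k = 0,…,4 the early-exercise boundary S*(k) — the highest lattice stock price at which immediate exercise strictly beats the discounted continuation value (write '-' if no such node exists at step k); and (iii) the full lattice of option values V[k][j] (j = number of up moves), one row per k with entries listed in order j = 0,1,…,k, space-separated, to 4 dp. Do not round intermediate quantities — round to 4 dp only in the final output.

Δt=0.27920  u=1.14727  d=0.87164  q=0.49418  discount=0.99221
step 5 (expiry): payoffs max(K−S,0) = 84.3677 64.1541 37.5485 2.5298 0.0000 0.0000
step 4: (k=4,j=0): S=73.3360, (K−S)⁺=74.9540, hold=73.7993 ⇒ V=74.9540 exercise | (k=4,j=1): S=96.5263, (K−S)⁺=51.7637, hold=50.6089 ⇒ V=51.7637 exercise | (k=4,j=2): S=127.0500, (K−S)⁺=21.2400, hold=20.0852 ⇒ V=21.2400 exercise | (k=4,j=3): S=167.2259, (K−S)⁺=0.0000, hold=1.2696 ⇒ V=1.2696 continue | (k=4,j=4): S=220.1062, (K−S)⁺=0.0000, hold=0.0000 ⇒ V=0.0000 continue  boundary S*=127.0500
step 3: (k=3,j=0): S=84.1359, (K−S)⁺=64.1541, hold=62.9993 ⇒ V=64.1541 exercise | (k=3,j=1): S=110.7415, (K−S)⁺=37.5485, hold=36.3938 ⇒ V=37.5485 exercise | (k=3,j=2): S=145.7602, (K−S)⁺=2.5298, hold=11.2825 ⇒ V=11.2825 continue | (k=3,j=3): S=191.8527, (K−S)⁺=0.0000, hold=0.6372 ⇒ V=0.6372 continue  boundary S*=110.7415
step 2: (k=2,j=0): S=96.5263, (K−S)⁺=51.7637, hold=50.6089 ⇒ V=51.7637 exercise | (k=2,j=1): S=127.0500, (K−S)⁺=21.2400, hold=24.3770 ⇒ V=24.3770 continue | (k=2,j=2): S=167.2259, (K−S)⁺=0.0000, hold=5.9749 ⇒ V=5.9749 continue  boundary S*=96.5263
step 1: (k=1,j=0): S=110.7415, (K−S)⁺=37.5485, hold=37.9320 ⇒ V=37.9320 continue | (k=1,j=1): S=145.7602, (K−S)⁺=2.5298, hold=15.1640 ⇒ V=15.1640 continue  boundary S*=-
step 0: (k=0,j=0): S=127.0500, (K−S)⁺=21.2400, hold=26.4727 ⇒ V=26.4727 continue  boundary S*=-

price = 26.4727
boundary = - - 96.5263 110.7415 127.0500
tree:
26.4727
37.9320 15.1640
51.7637 24.3770 5.9749
64.1541 37.5485 11.2825 0.6372
74.9540 51.7637 21.2400 1.2696 0.0000
84.3677 64.1541 37.5485 2.5298 0.0000 0.0000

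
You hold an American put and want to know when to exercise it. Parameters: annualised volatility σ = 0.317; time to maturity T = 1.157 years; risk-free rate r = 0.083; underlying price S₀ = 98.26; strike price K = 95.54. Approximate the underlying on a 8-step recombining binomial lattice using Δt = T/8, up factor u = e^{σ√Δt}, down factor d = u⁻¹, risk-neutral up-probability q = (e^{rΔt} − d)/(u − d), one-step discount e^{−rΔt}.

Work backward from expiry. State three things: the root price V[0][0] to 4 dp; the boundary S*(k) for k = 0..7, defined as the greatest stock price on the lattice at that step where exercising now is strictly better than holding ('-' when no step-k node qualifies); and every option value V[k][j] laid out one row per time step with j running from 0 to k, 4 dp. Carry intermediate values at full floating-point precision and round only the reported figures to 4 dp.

params: Δt=0.14463 u=1.12812 d=0.88643 q=0.51986 e^(-rΔt)=0.98807
t_8 payoffs: 58.0833 47.8704 34.8729 18.3315 0.0000 0.0000 0.0000 0.0000 0.0000
t_7: node(7,0) S=42.2557 payoff=53.2843 vs cont=52.1443 → 53.2843 [stop]  node(7,1) S=53.7771 payoff=41.7629 vs cont=40.6229 → 41.7629 [stop]  node(7,2) S=68.4399 payoff=27.1001 vs cont=25.9601 → 27.1001 [stop]  node(7,3) S=87.1006 payoff=8.4394 vs cont=8.6966 → 8.6966 [wait]  node(7,4) S=110.8492 payoff=0.0000 vs cont=0.0000 → 0.0000 [wait]  node(7,5) S=141.0731 payoff=0.0000 vs cont=0.0000 → 0.0000 [wait]  node(7,6) S=179.5379 payoff=0.0000 vs cont=0.0000 → 0.0000 [wait]  node(7,7) S=228.4903 payoff=0.0000 vs cont=0.0000 → 0.0000 [wait]  ⇒ S*(7)=68.4399
t_6: node(6,0) S=47.6696 payoff=47.8704 vs cont=46.7304 → 47.8704 [stop]  node(6,1) S=60.6671 payoff=34.8729 vs cont=33.7329 → 34.8729 [stop]  node(6,2) S=77.2085 payoff=18.3315 vs cont=17.3236 → 18.3315 [stop]  node(6,3) S=98.2600 payoff=0.0000 vs cont=4.1257 → 4.1257 [wait]  node(6,4) S=125.0514 payoff=0.0000 vs cont=0.0000 → 0.0000 [wait]  node(6,5) S=159.1476 payoff=0.0000 vs cont=0.0000 → 0.0000 [wait]  node(6,6) S=202.5405 payoff=0.0000 vs cont=0.0000 → 0.0000 [wait]  ⇒ S*(6)=77.2085
t_5: node(5,0) S=53.7771 payoff=41.7629 vs cont=40.6229 → 41.7629 [stop]  node(5,1) S=68.4399 payoff=27.1001 vs cont=25.9601 → 27.1001 [stop]  node(5,2) S=87.1006 payoff=8.4394 vs cont=10.8158 → 10.8158 [wait]  node(5,3) S=110.8492 payoff=0.0000 vs cont=1.9573 → 1.9573 [wait]  node(5,4) S=141.0731 payoff=0.0000 vs cont=0.0000 → 0.0000 [wait]  node(5,5) S=179.5379 payoff=0.0000 vs cont=0.0000 → 0.0000 [wait]  ⇒ S*(5)=68.4399
t_4: node(4,0) S=60.6671 payoff=34.8729 vs cont=33.7329 → 34.8729 [stop]  node(4,1) S=77.2085 payoff=18.3315 vs cont=18.4122 → 18.4122 [wait]  node(4,2) S=98.2600 payoff=0.0000 vs cont=6.1365 → 6.1365 [wait]  node(4,3) S=125.0514 payoff=0.0000 vs cont=0.9285 → 0.9285 [wait]  node(4,4) S=159.1476 payoff=0.0000 vs cont=0.0000 → 0.0000 [wait]  ⇒ S*(4)=60.6671
t_3: node(3,0) S=68.4399 payoff=27.1001 vs cont=26.0016 → 27.1001 [stop]  node(3,1) S=87.1006 payoff=8.4394 vs cont=11.8869 → 11.8869 [wait]  node(3,2) S=110.8492 payoff=0.0000 vs cont=3.3882 → 3.3882 [wait]  node(3,3) S=141.0731 payoff=0.0000 vs cont=0.4405 → 0.4405 [wait]  ⇒ S*(3)=68.4399
t_2: node(2,0) S=77.2085 payoff=18.3315 vs cont=18.9624 → 18.9624 [wait]  node(2,1) S=98.2600 payoff=0.0000 vs cont=7.3796 → 7.3796 [wait]  node(2,2) S=125.0514 payoff=0.0000 vs cont=1.8336 → 1.8336 [wait]  ⇒ S*(2)=-
t_1: node(1,0) S=87.1006 payoff=8.4394 vs cont=12.7865 → 12.7865 [wait]  node(1,1) S=110.8492 payoff=0.0000 vs cont=4.4428 → 4.4428 [wait]  ⇒ S*(1)=-
t_0: node(0,0) S=98.2600 payoff=0.0000 vs cont=8.3481 → 8.3481 [wait]  ⇒ S*(0)=-

price = 8.3481
boundary = - - - 68.4399 60.6671 68.4399 77.2085 68.4399
tree:
8.3481
12.7865 4.4428
18.9624 7.3796 1.8336
27.1001 11.8869 3.3882 0.4405
34.8729 18.4122 6.1365 0.9285 0.0000
41.7629 27.1001 10.8158 1.9573 0.0000 0.0000
47.8704 34.8729 18.3315 4.1257 0.0000 0.0000 0.0000
53.2843 41.7629 27.1001 8.6966 0.0000 0.0000 0.0000 0.0000
58.0833 47.8704 34.8729 18.3315 0.0000 0.0000 0.0000 0.0000 0.0000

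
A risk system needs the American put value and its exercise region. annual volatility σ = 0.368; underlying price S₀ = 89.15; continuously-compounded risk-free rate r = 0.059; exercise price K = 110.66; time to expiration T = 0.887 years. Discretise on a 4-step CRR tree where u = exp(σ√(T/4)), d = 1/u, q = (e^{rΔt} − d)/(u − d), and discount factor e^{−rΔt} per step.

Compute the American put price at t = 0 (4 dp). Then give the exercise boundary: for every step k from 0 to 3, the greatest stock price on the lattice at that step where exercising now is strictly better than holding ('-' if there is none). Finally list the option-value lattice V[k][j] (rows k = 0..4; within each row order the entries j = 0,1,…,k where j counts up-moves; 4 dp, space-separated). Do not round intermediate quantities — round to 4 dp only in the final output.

price = 24.6928
boundary = - 74.9655 63.0379 74.9655
tree:
24.6928
35.6945 14.1080
47.6221 23.0438 5.3525
57.6520 35.6945 10.7300 0.0000
66.0860 47.6221 21.5100 0.0000 0.0000

Δt=0.22175, u=1.18921, d=0.84089, q=0.49459, disc=e^(-rΔt)=0.98700
k=4 terminal: V=max(K-S,0) → 66.0860 47.6221 21.5100 0.0000 0.0000
k=3: j=0 S=53.0080 intr=57.6520 cont=56.2136 V=57.6520[EX]; j=1 S=74.9655 intr=35.6945 cont=34.2561 V=35.6945[EX]; j=2 S=106.0184 intr=4.6416 cont=10.7300 V=10.7300[hold]; j=3 S=149.9344 intr=0.0000 cont=0.0000 V=0.0000[hold]  S*(3)=74.9655
k=2: j=0 S=63.0379 intr=47.6221 cont=46.1838 V=47.6221[EX]; j=1 S=89.1500 intr=21.5100 cont=23.0438 V=23.0438[hold]; j=2 S=126.0786 intr=0.0000 cont=5.3525 V=5.3525[hold]  S*(2)=63.0379
k=1: j=0 S=74.9655 intr=35.6945 cont=35.0049 V=35.6945[EX]; j=1 S=106.0184 intr=4.6416 cont=14.1080 V=14.1080[hold]  S*(1)=74.9655
k=0: j=0 S=89.1500 intr=21.5100 cont=24.6928 V=24.6928[hold]  S*(0)=-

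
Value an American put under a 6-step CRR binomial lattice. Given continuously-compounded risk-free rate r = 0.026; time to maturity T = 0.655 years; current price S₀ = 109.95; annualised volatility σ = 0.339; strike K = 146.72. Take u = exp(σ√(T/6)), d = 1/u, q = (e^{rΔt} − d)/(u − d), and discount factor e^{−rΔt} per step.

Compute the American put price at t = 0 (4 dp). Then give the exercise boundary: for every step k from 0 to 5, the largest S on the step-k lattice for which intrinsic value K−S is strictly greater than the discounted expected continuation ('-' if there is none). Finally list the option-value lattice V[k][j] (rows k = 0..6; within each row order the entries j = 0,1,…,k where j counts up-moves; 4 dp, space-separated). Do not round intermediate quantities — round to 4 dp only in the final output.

params: Δt=0.10917 u=1.11852 d=0.89404 q=0.48469 e^(-rΔt)=0.99717
t_6 payoffs: 90.5724 76.4744 58.8365 36.7700 9.1628 0.0000 0.0000
t_5: node(5,0) S=62.8023 payoff=83.9177 vs cont=83.5019 → 83.9177 [stop]  node(5,1) S=78.5712 payoff=68.1488 vs cont=67.7330 → 68.1488 [stop]  node(5,2) S=98.2995 payoff=48.4205 vs cont=48.0047 → 48.4205 [stop]  node(5,3) S=122.9813 payoff=23.7387 vs cont=23.3228 → 23.7387 [stop]  node(5,4) S=153.8605 payoff=0.0000 vs cont=4.7083 → 4.7083 [wait]  node(5,5) S=192.4931 payoff=0.0000 vs cont=0.0000 → 0.0000 [wait]  ⇒ S*(5)=122.9813
t_4: node(4,0) S=70.2456 payoff=76.4744 vs cont=76.0585 → 76.4744 [stop]  node(4,1) S=87.8835 payoff=58.8365 vs cont=58.4207 → 58.8365 [stop]  node(4,2) S=109.9500 payoff=36.7700 vs cont=36.3542 → 36.7700 [stop]  node(4,3) S=137.5572 payoff=9.1628 vs cont=14.4737 → 14.4737 [wait]  node(4,4) S=172.0961 payoff=0.0000 vs cont=2.4194 → 2.4194 [wait]  ⇒ S*(4)=109.9500
t_3: node(3,0) S=78.5712 payoff=68.1488 vs cont=67.7330 → 68.1488 [stop]  node(3,1) S=98.2995 payoff=48.4205 vs cont=48.0047 → 48.4205 [stop]  node(3,2) S=122.9813 payoff=23.7387 vs cont=25.8896 → 25.8896 [wait]  node(3,3) S=153.8605 payoff=0.0000 vs cont=8.6066 → 8.6066 [wait]  ⇒ S*(3)=98.2995
t_2: node(2,0) S=87.8835 payoff=58.8365 vs cont=58.4207 → 58.8365 [stop]  node(2,1) S=109.9500 payoff=36.7700 vs cont=37.3938 → 37.3938 [wait]  node(2,2) S=137.5572 payoff=9.1628 vs cont=17.4631 → 17.4631 [wait]  ⇒ S*(2)=87.8835
t_1: node(1,0) S=98.2995 payoff=48.4205 vs cont=48.3061 → 48.4205 [stop]  node(1,1) S=122.9813 payoff=23.7387 vs cont=27.6550 → 27.6550 [wait]  ⇒ S*(1)=98.2995
t_0: node(0,0) S=109.9500 payoff=36.7700 vs cont=38.2470 → 38.2470 [wait]  ⇒ S*(0)=-

price = 38.2470
boundary = - 98.2995 87.8835 98.2995 109.9500 122.9813
tree:
38.2470
48.4205 27.6550
58.8365 37.3938 17.4631
68.1488 48.4205 25.8896 8.6066
76.4744 58.8365 36.7700 14.4737 2.4194
83.9177 68.1488 48.4205 23.7387 4.7083 0.0000
90.5724 76.4744 58.8365 36.7700 9.1628 0.0000 0.0000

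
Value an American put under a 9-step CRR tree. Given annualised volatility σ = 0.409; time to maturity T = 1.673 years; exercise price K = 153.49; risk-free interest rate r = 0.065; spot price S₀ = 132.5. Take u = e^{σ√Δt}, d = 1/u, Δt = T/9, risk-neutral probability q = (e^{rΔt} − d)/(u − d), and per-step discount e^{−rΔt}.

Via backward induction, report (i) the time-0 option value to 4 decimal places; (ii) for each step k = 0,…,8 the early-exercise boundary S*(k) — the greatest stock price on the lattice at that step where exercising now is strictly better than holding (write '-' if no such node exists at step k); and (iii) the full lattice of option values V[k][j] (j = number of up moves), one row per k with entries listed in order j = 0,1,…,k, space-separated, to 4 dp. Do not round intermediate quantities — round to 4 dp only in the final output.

price = 33.7884
boundary = - - 93.1213 78.0667 93.1213 78.0667 93.1213 111.0791 93.1213
tree:
33.7884
45.8625 22.0752
60.3687 31.9205 12.3883
75.4233 44.7092 19.4182 5.3879
88.0441 60.3687 29.5397 9.3785 1.3732
98.6245 75.4233 43.2686 16.0010 2.7270 0.0000
107.4945 88.0441 60.3687 26.5661 5.4154 0.0000 0.0000
114.9304 98.6245 75.4233 42.4109 10.7542 0.0000 0.0000 0.0000
121.1642 107.4945 88.0441 60.3687 21.3564 0.0000 0.0000 0.0000 0.0000
126.3902 114.9304 98.6245 75.4233 42.4109 0.0000 0.0000 0.0000 0.0000 0.0000

Δt=0.18589  u=1.19284  d=0.83833  q=0.49032  discount=0.98799
step 9 (expiry): payoffs max(K−S,0) = 126.3902 114.9304 98.6245 75.4233 42.4109 0.0000 0.0000 0.0000 0.0000 0.0000
step 8: (k=8,j=0): S=32.3258, (K−S)⁺=121.1642, hold=119.3208 ⇒ V=121.1642 exercise | (k=8,j=1): S=45.9955, (K−S)⁺=107.4945, hold=105.6510 ⇒ V=107.4945 exercise | (k=8,j=2): S=65.4459, (K−S)⁺=88.0441, hold=86.2007 ⇒ V=88.0441 exercise | (k=8,j=3): S=93.1213, (K−S)⁺=60.3687, hold=58.5252 ⇒ V=60.3687 exercise | (k=8,j=4): S=132.5000, (K−S)⁺=20.9900, hold=21.3564 ⇒ V=21.3564 continue | (k=8,j=5): S=188.5309, (K−S)⁺=0.0000, hold=0.0000 ⇒ V=0.0000 continue | (k=8,j=6): S=268.2559, (K−S)⁺=0.0000, hold=0.0000 ⇒ V=0.0000 continue | (k=8,j=7): S=381.6945, (K−S)⁺=0.0000, hold=0.0000 ⇒ V=0.0000 continue | (k=8,j=8): S=543.1036, (K−S)⁺=0.0000, hold=0.0000 ⇒ V=0.0000 continue  boundary S*=93.1213
step 7: (k=7,j=0): S=38.5596, (K−S)⁺=114.9304, hold=113.0870 ⇒ V=114.9304 exercise | (k=7,j=1): S=54.8655, (K−S)⁺=98.6245, hold=96.7811 ⇒ V=98.6245 exercise | (k=7,j=2): S=78.0667, (K−S)⁺=75.4233, hold=73.5799 ⇒ V=75.4233 exercise | (k=7,j=3): S=111.0791, (K−S)⁺=42.4109, hold=40.7449 ⇒ V=42.4109 exercise | (k=7,j=4): S=158.0517, (K−S)⁺=0.0000, hold=10.7542 ⇒ V=10.7542 continue | (k=7,j=5): S=224.8878, (K−S)⁺=0.0000, hold=0.0000 ⇒ V=0.0000 continue | (k=7,j=6): S=319.9872, (K−S)⁺=0.0000, hold=0.0000 ⇒ V=0.0000 continue | (k=7,j=7): S=455.3017, (K−S)⁺=0.0000, hold=0.0000 ⇒ V=0.0000 continue  boundary S*=111.0791
step 6: (k=6,j=0): S=45.9955, (K−S)⁺=107.4945, hold=105.6510 ⇒ V=107.4945 exercise | (k=6,j=1): S=65.4459, (K−S)⁺=88.0441, hold=86.2007 ⇒ V=88.0441 exercise | (k=6,j=2): S=93.1213, (K−S)⁺=60.3687, hold=58.5252 ⇒ V=60.3687 exercise | (k=6,j=3): S=132.5000, (K−S)⁺=20.9900, hold=26.5661 ⇒ V=26.5661 continue | (k=6,j=4): S=188.5309, (K−S)⁺=0.0000, hold=5.4154 ⇒ V=5.4154 continue | (k=6,j=5): S=268.2559, (K−S)⁺=0.0000, hold=0.0000 ⇒ V=0.0000 continue | (k=6,j=6): S=381.6945, (K−S)⁺=0.0000, hold=0.0000 ⇒ V=0.0000 continue  boundary S*=93.1213
step 5: (k=5,j=0): S=54.8655, (K−S)⁺=98.6245, hold=96.7811 ⇒ V=98.6245 exercise | (k=5,j=1): S=78.0667, (K−S)⁺=75.4233, hold=73.5799 ⇒ V=75.4233 exercise | (k=5,j=2): S=111.0791, (K−S)⁺=42.4109, hold=43.2686 ⇒ V=43.2686 continue | (k=5,j=3): S=158.0517, (K−S)⁺=0.0000, hold=16.0010 ⇒ V=16.0010 continue | (k=5,j=4): S=224.8878, (K−S)⁺=0.0000, hold=2.7270 ⇒ V=2.7270 continue | (k=5,j=5): S=319.9872, (K−S)⁺=0.0000, hold=0.0000 ⇒ V=0.0000 continue  boundary S*=78.0667
step 4: (k=4,j=0): S=65.4459, (K−S)⁺=88.0441, hold=86.2007 ⇒ V=88.0441 exercise | (k=4,j=1): S=93.1213, (K−S)⁺=60.3687, hold=58.9408 ⇒ V=60.3687 exercise | (k=4,j=2): S=132.5000, (K−S)⁺=20.9900, hold=29.5397 ⇒ V=29.5397 continue | (k=4,j=3): S=188.5309, (K−S)⁺=0.0000, hold=9.3785 ⇒ V=9.3785 continue | (k=4,j=4): S=268.2559, (K−S)⁺=0.0000, hold=1.3732 ⇒ V=1.3732 continue  boundary S*=93.1213
step 3: (k=3,j=0): S=78.0667, (K−S)⁺=75.4233, hold=73.5799 ⇒ V=75.4233 exercise | (k=3,j=1): S=111.0791, (K−S)⁺=42.4109, hold=44.7092 ⇒ V=44.7092 continue | (k=3,j=2): S=158.0517, (K−S)⁺=0.0000, hold=19.4182 ⇒ V=19.4182 continue | (k=3,j=3): S=224.8878, (K−S)⁺=0.0000, hold=5.3879 ⇒ V=5.3879 continue  boundary S*=78.0667
step 2: (k=2,j=0): S=93.1213, (K−S)⁺=60.3687, hold=59.6386 ⇒ V=60.3687 exercise | (k=2,j=1): S=132.5000, (K−S)⁺=20.9900, hold=31.9205 ⇒ V=31.9205 continue | (k=2,j=2): S=188.5309, (K−S)⁺=0.0000, hold=12.3883 ⇒ V=12.3883 continue  boundary S*=93.1213
step 1: (k=1,j=0): S=111.0791, (K−S)⁺=42.4109, hold=45.8625 ⇒ V=45.8625 continue | (k=1,j=1): S=158.0517, (K−S)⁺=0.0000, hold=22.0752 ⇒ V=22.0752 continue  boundary S*=-
step 0: (k=0,j=0): S=132.5000, (K−S)⁺=20.9900, hold=33.7884 ⇒ V=33.7884 continue  boundary S*=-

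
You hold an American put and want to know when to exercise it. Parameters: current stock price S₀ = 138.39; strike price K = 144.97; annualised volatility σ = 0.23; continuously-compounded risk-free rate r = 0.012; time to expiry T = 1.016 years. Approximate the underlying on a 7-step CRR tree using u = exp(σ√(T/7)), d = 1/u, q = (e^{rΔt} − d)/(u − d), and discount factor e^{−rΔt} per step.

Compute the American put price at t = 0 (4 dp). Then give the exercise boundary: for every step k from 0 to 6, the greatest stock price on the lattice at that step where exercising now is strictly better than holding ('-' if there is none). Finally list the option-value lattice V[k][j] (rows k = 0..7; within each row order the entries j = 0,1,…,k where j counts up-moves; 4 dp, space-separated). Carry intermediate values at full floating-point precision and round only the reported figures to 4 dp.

price = 15.9218
boundary = - - - 106.3996 97.4732 106.3996 116.1435
tree:
15.9218
22.1846 9.4090
29.8425 14.2306 4.3848
38.5704 20.7936 7.3968 1.2409
47.4968 29.0961 12.1586 2.4281 0.0000
55.6743 38.5704 19.2614 4.7511 0.0000 0.0000
63.1658 47.4968 28.8265 9.2964 0.0000 0.0000 0.0000
70.0288 55.6743 38.5704 18.1903 0.0000 0.0000 0.0000 0.0000

params: Δt=0.14514 u=1.09158 d=0.91610 q=0.48804 e^(-rΔt)=0.99826
t_7 payoffs: 70.0288 55.6743 38.5704 18.1903 0.0000 0.0000 0.0000 0.0000
t_6: node(6,0) S=81.8042 payoff=63.1658 vs cont=62.9135 → 63.1658 [stop]  node(6,1) S=97.4732 payoff=47.4968 vs cont=47.2445 → 47.4968 [stop]  node(6,2) S=116.1435 payoff=28.8265 vs cont=28.5742 → 28.8265 [stop]  node(6,3) S=138.3900 payoff=6.5800 vs cont=9.2964 → 9.2964 [wait]  node(6,4) S=164.8976 payoff=0.0000 vs cont=0.0000 → 0.0000 [wait]  node(6,5) S=196.4826 payoff=0.0000 vs cont=0.0000 → 0.0000 [wait]  node(6,6) S=234.1175 payoff=0.0000 vs cont=0.0000 → 0.0000 [wait]  ⇒ S*(6)=116.1435
t_5: node(5,0) S=89.2957 payoff=55.6743 vs cont=55.4220 → 55.6743 [stop]  node(5,1) S=106.3996 payoff=38.5704 vs cont=38.3181 → 38.5704 [stop]  node(5,2) S=126.7797 payoff=18.1903 vs cont=19.2614 → 19.2614 [wait]  node(5,3) S=151.0635 payoff=0.0000 vs cont=4.7511 → 4.7511 [wait]  node(5,4) S=179.9987 payoff=0.0000 vs cont=0.0000 → 0.0000 [wait]  node(5,5) S=214.4761 payoff=0.0000 vs cont=0.0000 → 0.0000 [wait]  ⇒ S*(5)=106.3996
t_4: node(4,0) S=97.4732 payoff=47.4968 vs cont=47.2445 → 47.4968 [stop]  node(4,1) S=116.1435 payoff=28.8265 vs cont=29.0961 → 29.0961 [wait]  node(4,2) S=138.3900 payoff=6.5800 vs cont=12.1586 → 12.1586 [wait]  node(4,3) S=164.8976 payoff=0.0000 vs cont=2.4281 → 2.4281 [wait]  node(4,4) S=196.4826 payoff=0.0000 vs cont=0.0000 → 0.0000 [wait]  ⇒ S*(4)=97.4732
t_3: node(3,0) S=106.3996 payoff=38.5704 vs cont=38.4494 → 38.5704 [stop]  node(3,1) S=126.7797 payoff=18.1903 vs cont=20.7936 → 20.7936 [wait]  node(3,2) S=151.0635 payoff=0.0000 vs cont=7.3968 → 7.3968 [wait]  node(3,3) S=179.9987 payoff=0.0000 vs cont=1.2409 → 1.2409 [wait]  ⇒ S*(3)=106.3996
t_2: node(2,0) S=116.1435 payoff=28.8265 vs cont=29.8425 → 29.8425 [wait]  node(2,1) S=138.3900 payoff=6.5800 vs cont=14.2306 → 14.2306 [wait]  node(2,2) S=164.8976 payoff=0.0000 vs cont=4.3848 → 4.3848 [wait]  ⇒ S*(2)=-
t_1: node(1,0) S=126.7797 payoff=18.1903 vs cont=22.1846 → 22.1846 [wait]  node(1,1) S=151.0635 payoff=0.0000 vs cont=9.4090 → 9.4090 [wait]  ⇒ S*(1)=-
t_0: node(0,0) S=138.3900 payoff=6.5800 vs cont=15.9218 → 15.9218 [wait]  ⇒ S*(0)=-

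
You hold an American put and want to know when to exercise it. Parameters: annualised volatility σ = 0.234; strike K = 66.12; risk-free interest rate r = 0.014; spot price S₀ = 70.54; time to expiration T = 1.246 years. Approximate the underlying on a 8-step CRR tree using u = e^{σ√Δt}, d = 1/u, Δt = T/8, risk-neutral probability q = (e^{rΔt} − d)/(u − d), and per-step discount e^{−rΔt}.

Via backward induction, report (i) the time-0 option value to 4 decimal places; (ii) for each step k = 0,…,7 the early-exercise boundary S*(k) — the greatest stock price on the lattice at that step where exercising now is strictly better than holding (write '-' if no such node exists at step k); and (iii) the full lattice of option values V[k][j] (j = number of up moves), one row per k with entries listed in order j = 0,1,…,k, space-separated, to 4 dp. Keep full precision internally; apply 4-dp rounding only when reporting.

price = 4.8208
boundary = - - - - 48.7539 44.4532 48.7539 53.4707
tree:
4.8208
6.9763 2.5874
9.8017 4.0519 1.0670
13.3063 6.1792 1.8446 0.2583
17.3661 9.1187 3.1317 0.5064 0.0000
21.6668 12.9134 5.1898 0.9926 0.0000 0.0000
25.5881 17.3661 8.3130 1.9457 0.0000 0.0000 0.0000
29.1635 21.6668 12.6493 3.8140 0.0000 0.0000 0.0000 0.0000
32.4236 25.5881 17.3661 7.4761 0.0000 0.0000 0.0000 0.0000 0.0000

Δt=0.15575  u=1.09675  d=0.91179  q=0.48873  discount=0.99782
step 8 (expiry): payoffs max(K−S,0) = 32.4236 25.5881 17.3661 7.4761 0.0000 0.0000 0.0000 0.0000 0.0000
step 7: (k=7,j=0): S=36.9565, (K−S)⁺=29.1635, hold=29.0195 ⇒ V=29.1635 exercise | (k=7,j=1): S=44.4532, (K−S)⁺=21.6668, hold=21.5228 ⇒ V=21.6668 exercise | (k=7,j=2): S=53.4707, (K−S)⁺=12.6493, hold=12.5053 ⇒ V=12.6493 exercise | (k=7,j=3): S=64.3175, (K−S)⁺=1.8025, hold=3.8140 ⇒ V=3.8140 continue | (k=7,j=4): S=77.3645, (K−S)⁺=0.0000, hold=0.0000 ⇒ V=0.0000 continue | (k=7,j=5): S=93.0582, (K−S)⁺=0.0000, hold=0.0000 ⇒ V=0.0000 continue | (k=7,j=6): S=111.9355, (K−S)⁺=0.0000, hold=0.0000 ⇒ V=0.0000 continue | (k=7,j=7): S=134.6420, (K−S)⁺=0.0000, hold=0.0000 ⇒ V=0.0000 continue  boundary S*=53.4707
step 6: (k=6,j=0): S=40.5319, (K−S)⁺=25.5881, hold=25.4441 ⇒ V=25.5881 exercise | (k=6,j=1): S=48.7539, (K−S)⁺=17.3661, hold=17.2220 ⇒ V=17.3661 exercise | (k=6,j=2): S=58.6439, (K−S)⁺=7.4761, hold=8.3130 ⇒ V=8.3130 continue | (k=6,j=3): S=70.5400, (K−S)⁺=0.0000, hold=1.9457 ⇒ V=1.9457 continue | (k=6,j=4): S=84.8493, (K−S)⁺=0.0000, hold=0.0000 ⇒ V=0.0000 continue | (k=6,j=5): S=102.0613, (K−S)⁺=0.0000, hold=0.0000 ⇒ V=0.0000 continue | (k=6,j=6): S=122.7649, (K−S)⁺=0.0000, hold=0.0000 ⇒ V=0.0000 continue  boundary S*=48.7539
step 5: (k=5,j=0): S=44.4532, (K−S)⁺=21.6668, hold=21.5228 ⇒ V=21.6668 exercise | (k=5,j=1): S=53.4707, (K−S)⁺=12.6493, hold=12.9134 ⇒ V=12.9134 continue | (k=5,j=2): S=64.3175, (K−S)⁺=1.8025, hold=5.1898 ⇒ V=5.1898 continue | (k=5,j=3): S=77.3645, (K−S)⁺=0.0000, hold=0.9926 ⇒ V=0.9926 continue | (k=5,j=4): S=93.0582, (K−S)⁺=0.0000, hold=0.0000 ⇒ V=0.0000 continue | (k=5,j=5): S=111.9355, (K−S)⁺=0.0000, hold=0.0000 ⇒ V=0.0000 continue  boundary S*=44.4532
step 4: (k=4,j=0): S=48.7539, (K−S)⁺=17.3661, hold=17.3508 ⇒ V=17.3661 exercise | (k=4,j=1): S=58.6439, (K−S)⁺=7.4761, hold=9.1187 ⇒ V=9.1187 continue | (k=4,j=2): S=70.5400, (K−S)⁺=0.0000, hold=3.1317 ⇒ V=3.1317 continue | (k=4,j=3): S=84.8493, (K−S)⁺=0.0000, hold=0.5064 ⇒ V=0.5064 continue | (k=4,j=4): S=102.0613, (K−S)⁺=0.0000, hold=0.0000 ⇒ V=0.0000 continue  boundary S*=48.7539
step 3: (k=3,j=0): S=53.4707, (K−S)⁺=12.6493, hold=13.3063 ⇒ V=13.3063 continue | (k=3,j=1): S=64.3175, (K−S)⁺=1.8025, hold=6.1792 ⇒ V=6.1792 continue | (k=3,j=2): S=77.3645, (K−S)⁺=0.0000, hold=1.8446 ⇒ V=1.8446 continue | (k=3,j=3): S=93.0582, (K−S)⁺=0.0000, hold=0.2583 ⇒ V=0.2583 continue  boundary S*=-
step 2: (k=2,j=0): S=58.6439, (K−S)⁺=7.4761, hold=9.8017 ⇒ V=9.8017 continue | (k=2,j=1): S=70.5400, (K−S)⁺=0.0000, hold=4.0519 ⇒ V=4.0519 continue | (k=2,j=2): S=84.8493, (K−S)⁺=0.0000, hold=1.0670 ⇒ V=1.0670 continue  boundary S*=-
step 1: (k=1,j=0): S=64.3175, (K−S)⁺=1.8025, hold=6.9763 ⇒ V=6.9763 continue | (k=1,j=1): S=77.3645, (K−S)⁺=0.0000, hold=2.5874 ⇒ V=2.5874 continue  boundary S*=-
step 0: (k=0,j=0): S=70.5400, (K−S)⁺=0.0000, hold=4.8208 ⇒ V=4.8208 continue  boundary S*=-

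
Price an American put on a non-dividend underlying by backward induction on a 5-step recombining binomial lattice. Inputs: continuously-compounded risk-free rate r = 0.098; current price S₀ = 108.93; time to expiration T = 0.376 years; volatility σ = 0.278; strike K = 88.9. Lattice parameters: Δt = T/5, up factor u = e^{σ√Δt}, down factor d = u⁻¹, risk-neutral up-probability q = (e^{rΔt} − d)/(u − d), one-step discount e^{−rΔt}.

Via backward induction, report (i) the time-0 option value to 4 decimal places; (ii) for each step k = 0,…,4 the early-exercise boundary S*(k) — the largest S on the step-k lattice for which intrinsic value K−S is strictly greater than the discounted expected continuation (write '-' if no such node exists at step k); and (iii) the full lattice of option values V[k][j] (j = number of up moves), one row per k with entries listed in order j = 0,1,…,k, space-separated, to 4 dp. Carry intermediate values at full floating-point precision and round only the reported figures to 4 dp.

price = 0.6336
boundary = - - - - 80.2997
tree:
0.6336
1.2365 0.1066
2.3902 0.2283 0.0000
4.5672 0.4886 0.0000 0.0000
8.6003 1.0460 0.0000 0.0000 0.0000
14.4944 2.2393 0.0000 0.0000 0.0000 0.0000

Δt=0.07520, u=1.07922, d=0.92660, q=0.52942, disc=e^(-rΔt)=0.99266
k=5 terminal: V=max(K-S,0) → 14.4944 2.2393 0.0000 0.0000 0.0000 0.0000
k=4: j=0 S=80.2997 intr=8.6003 cont=7.9475 V=8.6003[EX]; j=1 S=93.5256 intr=0.0000 cont=1.0460 V=1.0460[hold]; j=2 S=108.9300 intr=0.0000 cont=0.0000 V=0.0000[hold]; j=3 S=126.8716 intr=0.0000 cont=0.0000 V=0.0000[hold]; j=4 S=147.7682 intr=0.0000 cont=0.0000 V=0.0000[hold]  S*(4)=80.2997
k=3: j=0 S=86.6607 intr=2.2393 cont=4.5672 V=4.5672[hold]; j=1 S=100.9344 intr=0.0000 cont=0.4886 V=0.4886[hold]; j=2 S=117.5590 intr=0.0000 cont=0.0000 V=0.0000[hold]; j=3 S=136.9218 intr=0.0000 cont=0.0000 V=0.0000[hold]  S*(3)=-
k=2: j=0 S=93.5256 intr=0.0000 cont=2.3902 V=2.3902[hold]; j=1 S=108.9300 intr=0.0000 cont=0.2283 V=0.2283[hold]; j=2 S=126.8716 intr=0.0000 cont=0.0000 V=0.0000[hold]  S*(2)=-
k=1: j=0 S=100.9344 intr=0.0000 cont=1.2365 V=1.2365[hold]; j=1 S=117.5590 intr=0.0000 cont=0.1066 V=0.1066[hold]  S*(1)=-
k=0: j=0 S=108.9300 intr=0.0000 cont=0.6336 V=0.6336[hold]  S*(0)=-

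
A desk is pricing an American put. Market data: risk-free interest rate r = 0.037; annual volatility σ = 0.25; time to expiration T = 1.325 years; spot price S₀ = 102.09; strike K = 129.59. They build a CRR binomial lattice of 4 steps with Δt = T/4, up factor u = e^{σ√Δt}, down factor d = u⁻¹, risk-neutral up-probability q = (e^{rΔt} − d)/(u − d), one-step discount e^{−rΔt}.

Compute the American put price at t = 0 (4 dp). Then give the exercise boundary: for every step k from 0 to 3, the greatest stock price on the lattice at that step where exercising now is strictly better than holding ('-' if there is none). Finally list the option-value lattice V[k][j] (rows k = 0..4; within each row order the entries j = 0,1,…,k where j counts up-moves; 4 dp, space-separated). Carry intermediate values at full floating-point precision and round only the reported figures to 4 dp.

params: Δt=0.33125 u=1.15475 d=0.86599 q=0.50680 e^(-rΔt)=0.98782
t_4 payoffs: 72.1747 53.0294 27.5000 0.0000 0.0000
t_3: node(3,0) S=66.3005 payoff=63.2895 vs cont=61.7109 → 63.2895 [stop]  node(3,1) S=88.4086 payoff=41.1814 vs cont=39.6028 → 41.1814 [stop]  node(3,2) S=117.8887 payoff=11.7013 vs cont=13.3979 → 13.3979 [wait]  node(3,3) S=157.1989 payoff=0.0000 vs cont=0.0000 → 0.0000 [wait]  ⇒ S*(3)=88.4086
t_2: node(2,0) S=76.5606 payoff=53.0294 vs cont=51.4508 → 53.0294 [stop]  node(2,1) S=102.0900 payoff=27.5000 vs cont=26.7707 → 27.5000 [stop]  node(2,2) S=136.1322 payoff=0.0000 vs cont=6.5274 → 6.5274 [wait]  ⇒ S*(2)=102.0900
t_1: node(1,0) S=88.4086 payoff=41.1814 vs cont=39.6028 → 41.1814 [stop]  node(1,1) S=117.8887 payoff=11.7013 vs cont=16.6657 → 16.6657 [wait]  ⇒ S*(1)=88.4086
t_0: node(0,0) S=102.0900 payoff=27.5000 vs cont=28.4067 → 28.4067 [wait]  ⇒ S*(0)=-

price = 28.4067
boundary = - 88.4086 102.0900 88.4086
tree:
28.4067
41.1814 16.6657
53.0294 27.5000 6.5274
63.2895 41.1814 13.3979 0.0000
72.1747 53.0294 27.5000 0.0000 0.0000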